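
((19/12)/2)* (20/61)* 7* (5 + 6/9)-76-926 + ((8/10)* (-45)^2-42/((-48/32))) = 656.30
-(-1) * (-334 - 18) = -352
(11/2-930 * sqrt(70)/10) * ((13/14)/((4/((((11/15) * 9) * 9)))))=42471/560-359073 * sqrt(70)/280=-10653.52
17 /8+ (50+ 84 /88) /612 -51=-164233 /3366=-48.79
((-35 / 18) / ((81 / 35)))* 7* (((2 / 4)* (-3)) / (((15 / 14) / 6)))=12005 / 243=49.40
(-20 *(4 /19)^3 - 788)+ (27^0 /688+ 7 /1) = -3686406533 /4718992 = -781.19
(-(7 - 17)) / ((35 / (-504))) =-144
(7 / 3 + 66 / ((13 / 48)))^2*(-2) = -184128050 / 1521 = -121057.23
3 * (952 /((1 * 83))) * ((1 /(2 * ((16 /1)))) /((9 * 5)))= 119 /4980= 0.02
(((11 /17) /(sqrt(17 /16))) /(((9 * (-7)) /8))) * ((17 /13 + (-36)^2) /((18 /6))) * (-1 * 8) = 47491840 * sqrt(17) /710073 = 275.77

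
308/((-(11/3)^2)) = -252/11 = -22.91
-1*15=-15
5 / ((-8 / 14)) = -35 / 4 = -8.75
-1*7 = -7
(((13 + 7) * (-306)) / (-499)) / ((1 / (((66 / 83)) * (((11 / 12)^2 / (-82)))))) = -339405 / 3396194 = -0.10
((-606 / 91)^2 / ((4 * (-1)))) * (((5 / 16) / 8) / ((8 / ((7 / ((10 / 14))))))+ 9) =-850610385 / 8479744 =-100.31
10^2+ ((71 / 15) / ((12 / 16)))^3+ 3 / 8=256423807 / 729000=351.75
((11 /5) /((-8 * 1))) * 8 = -2.20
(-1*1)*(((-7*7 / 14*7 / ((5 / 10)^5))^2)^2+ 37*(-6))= -377801998114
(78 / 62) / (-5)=-39 / 155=-0.25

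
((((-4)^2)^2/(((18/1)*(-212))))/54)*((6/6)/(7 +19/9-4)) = -8/32913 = -0.00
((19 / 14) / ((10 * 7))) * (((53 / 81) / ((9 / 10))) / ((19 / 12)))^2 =224720 / 54974619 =0.00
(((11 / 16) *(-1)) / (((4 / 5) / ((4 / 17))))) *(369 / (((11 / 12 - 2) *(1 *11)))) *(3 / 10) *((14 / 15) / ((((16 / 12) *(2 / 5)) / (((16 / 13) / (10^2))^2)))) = 23247 / 46686250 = 0.00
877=877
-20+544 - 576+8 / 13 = -668 / 13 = -51.38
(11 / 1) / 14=11 / 14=0.79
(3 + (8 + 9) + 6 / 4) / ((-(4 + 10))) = -43 / 28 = -1.54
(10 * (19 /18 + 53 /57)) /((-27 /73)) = -247835 /4617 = -53.68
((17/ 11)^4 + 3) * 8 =1019552/ 14641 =69.64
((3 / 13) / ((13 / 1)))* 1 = 3 / 169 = 0.02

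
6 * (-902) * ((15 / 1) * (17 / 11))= -125460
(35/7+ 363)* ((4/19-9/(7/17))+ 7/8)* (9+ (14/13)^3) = -22891817982/292201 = -78342.71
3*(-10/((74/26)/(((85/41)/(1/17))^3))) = -1176706488750/2550077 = -461439.59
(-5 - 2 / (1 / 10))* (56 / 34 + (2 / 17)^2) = -41.52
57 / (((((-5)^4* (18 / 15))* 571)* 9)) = 19 / 1284750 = 0.00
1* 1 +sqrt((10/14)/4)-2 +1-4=-4 +sqrt(35)/14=-3.58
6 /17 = 0.35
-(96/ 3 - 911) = 879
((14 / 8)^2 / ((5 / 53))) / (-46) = -2597 / 3680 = -0.71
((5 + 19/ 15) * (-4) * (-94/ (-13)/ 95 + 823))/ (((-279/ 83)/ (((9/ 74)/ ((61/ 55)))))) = 58158651452/ 86409245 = 673.06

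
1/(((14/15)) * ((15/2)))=1/7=0.14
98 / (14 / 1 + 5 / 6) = 588 / 89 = 6.61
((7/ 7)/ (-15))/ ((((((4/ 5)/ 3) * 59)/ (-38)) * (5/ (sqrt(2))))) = 19 * sqrt(2)/ 590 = 0.05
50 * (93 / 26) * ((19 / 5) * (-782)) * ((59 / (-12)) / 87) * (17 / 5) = 230989897 / 2262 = 102117.55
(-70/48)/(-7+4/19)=665/3096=0.21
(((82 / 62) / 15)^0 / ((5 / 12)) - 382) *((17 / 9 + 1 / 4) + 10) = -414713 / 90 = -4607.92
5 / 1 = 5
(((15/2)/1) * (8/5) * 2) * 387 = 9288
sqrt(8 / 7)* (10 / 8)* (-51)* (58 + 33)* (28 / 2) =-23205* sqrt(14) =-86825.16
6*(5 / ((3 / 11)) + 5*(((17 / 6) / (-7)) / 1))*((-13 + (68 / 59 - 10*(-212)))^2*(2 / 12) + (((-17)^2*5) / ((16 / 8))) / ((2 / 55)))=21763288266695 / 292404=74428832.26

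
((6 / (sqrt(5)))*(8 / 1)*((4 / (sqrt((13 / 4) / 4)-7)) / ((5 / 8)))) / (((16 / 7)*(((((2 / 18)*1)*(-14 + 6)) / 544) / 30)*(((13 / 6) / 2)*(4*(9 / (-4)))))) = -122830848*sqrt(5) / 16705-4386816*sqrt(65) / 16705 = -18558.86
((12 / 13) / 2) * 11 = 66 / 13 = 5.08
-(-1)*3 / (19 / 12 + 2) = 36 / 43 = 0.84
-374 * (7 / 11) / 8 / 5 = -119 / 20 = -5.95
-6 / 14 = -3 / 7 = -0.43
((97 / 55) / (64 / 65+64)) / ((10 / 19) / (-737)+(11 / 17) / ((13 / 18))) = 354760913 / 11702102016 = 0.03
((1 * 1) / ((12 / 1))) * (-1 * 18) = -3 / 2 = -1.50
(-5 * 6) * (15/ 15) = -30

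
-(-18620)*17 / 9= 316540 / 9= 35171.11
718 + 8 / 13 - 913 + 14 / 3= -7399 / 39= -189.72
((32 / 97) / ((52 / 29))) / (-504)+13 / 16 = 1032295 / 1271088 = 0.81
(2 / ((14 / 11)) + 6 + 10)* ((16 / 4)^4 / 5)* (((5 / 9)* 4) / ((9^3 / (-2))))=-83968 / 15309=-5.48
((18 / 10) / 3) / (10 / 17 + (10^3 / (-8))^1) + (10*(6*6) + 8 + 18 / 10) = 1303528 / 3525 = 369.80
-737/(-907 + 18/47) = 34639/42611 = 0.81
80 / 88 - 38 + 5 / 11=-403 / 11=-36.64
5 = 5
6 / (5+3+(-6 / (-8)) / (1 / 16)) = 3 / 10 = 0.30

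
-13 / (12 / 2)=-13 / 6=-2.17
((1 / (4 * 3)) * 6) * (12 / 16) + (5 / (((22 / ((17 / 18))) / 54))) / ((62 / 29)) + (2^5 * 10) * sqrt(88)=15813 / 2728 + 640 * sqrt(22)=3007.66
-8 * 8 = -64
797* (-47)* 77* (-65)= 187482295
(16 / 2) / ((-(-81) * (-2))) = -4 / 81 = -0.05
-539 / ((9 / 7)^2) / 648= -26411 / 52488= -0.50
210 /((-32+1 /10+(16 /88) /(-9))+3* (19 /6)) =-51975 /5549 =-9.37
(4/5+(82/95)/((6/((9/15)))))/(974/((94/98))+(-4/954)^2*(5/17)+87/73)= 5587126356843/6408650679805225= 0.00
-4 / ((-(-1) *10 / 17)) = -34 / 5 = -6.80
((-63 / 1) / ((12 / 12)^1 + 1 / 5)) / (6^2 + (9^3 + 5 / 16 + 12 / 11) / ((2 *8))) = -147840 / 229927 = -0.64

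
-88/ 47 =-1.87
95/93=1.02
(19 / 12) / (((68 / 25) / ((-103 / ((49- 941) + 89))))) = 48925 / 655248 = 0.07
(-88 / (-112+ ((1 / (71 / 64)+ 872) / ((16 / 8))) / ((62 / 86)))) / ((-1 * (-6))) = -24211 / 814479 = -0.03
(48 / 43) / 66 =8 / 473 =0.02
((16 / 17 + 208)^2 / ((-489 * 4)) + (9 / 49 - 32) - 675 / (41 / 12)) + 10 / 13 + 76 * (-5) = -776225770683 / 1230293519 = -630.93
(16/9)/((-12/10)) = -40/27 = -1.48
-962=-962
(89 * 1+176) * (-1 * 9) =-2385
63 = 63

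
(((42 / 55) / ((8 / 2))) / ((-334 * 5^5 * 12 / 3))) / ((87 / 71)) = -497 / 13318250000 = -0.00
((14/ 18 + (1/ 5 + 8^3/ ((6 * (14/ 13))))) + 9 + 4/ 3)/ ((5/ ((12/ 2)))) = 57046/ 525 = 108.66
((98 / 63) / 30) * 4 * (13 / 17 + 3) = 1792 / 2295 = 0.78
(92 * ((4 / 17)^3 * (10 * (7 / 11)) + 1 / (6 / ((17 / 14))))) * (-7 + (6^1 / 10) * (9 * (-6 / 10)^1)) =-7625260288 / 28372575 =-268.75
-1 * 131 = -131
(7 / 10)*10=7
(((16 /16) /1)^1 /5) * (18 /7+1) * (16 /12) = 0.95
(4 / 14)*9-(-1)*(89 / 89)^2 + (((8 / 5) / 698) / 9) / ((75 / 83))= 29449199 / 8245125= 3.57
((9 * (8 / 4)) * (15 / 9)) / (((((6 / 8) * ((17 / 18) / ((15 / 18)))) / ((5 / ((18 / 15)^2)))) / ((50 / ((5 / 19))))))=1187500 / 51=23284.31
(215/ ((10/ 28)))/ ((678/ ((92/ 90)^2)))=636916/ 686475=0.93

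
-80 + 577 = 497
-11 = -11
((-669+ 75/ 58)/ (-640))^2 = 1499780529/ 1377894400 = 1.09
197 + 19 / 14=2777 / 14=198.36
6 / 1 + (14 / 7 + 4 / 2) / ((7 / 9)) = 78 / 7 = 11.14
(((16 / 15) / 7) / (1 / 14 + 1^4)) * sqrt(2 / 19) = 32 * sqrt(38) / 4275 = 0.05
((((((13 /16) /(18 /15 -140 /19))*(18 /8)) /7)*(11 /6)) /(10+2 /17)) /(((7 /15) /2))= -0.03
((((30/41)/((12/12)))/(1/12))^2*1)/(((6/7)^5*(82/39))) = 5462275/68921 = 79.25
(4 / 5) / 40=1 / 50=0.02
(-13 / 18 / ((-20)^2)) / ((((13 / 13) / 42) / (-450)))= 273 / 8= 34.12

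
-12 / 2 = -6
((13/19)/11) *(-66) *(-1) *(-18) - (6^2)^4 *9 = -287215740/19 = -15116617.89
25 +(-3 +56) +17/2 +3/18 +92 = 536/3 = 178.67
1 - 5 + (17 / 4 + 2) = 9 / 4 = 2.25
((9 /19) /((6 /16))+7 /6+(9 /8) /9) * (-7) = -8155 /456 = -17.88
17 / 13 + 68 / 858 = 595 / 429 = 1.39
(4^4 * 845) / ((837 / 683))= 147746560 / 837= 176519.19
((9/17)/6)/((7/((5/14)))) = 15/3332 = 0.00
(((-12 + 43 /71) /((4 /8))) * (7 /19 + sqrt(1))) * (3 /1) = -126204 /1349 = -93.55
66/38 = 33/19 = 1.74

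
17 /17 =1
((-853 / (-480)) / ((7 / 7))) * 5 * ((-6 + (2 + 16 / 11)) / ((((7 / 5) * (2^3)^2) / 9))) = -12795 / 5632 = -2.27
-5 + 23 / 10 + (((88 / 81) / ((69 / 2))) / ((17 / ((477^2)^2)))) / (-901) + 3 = -7074615099 / 66470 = -106433.20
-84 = -84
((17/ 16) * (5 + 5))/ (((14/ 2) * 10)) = 17/ 112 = 0.15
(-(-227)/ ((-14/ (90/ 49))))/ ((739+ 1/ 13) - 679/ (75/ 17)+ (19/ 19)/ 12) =-39838500/ 782893727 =-0.05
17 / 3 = 5.67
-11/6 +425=2539/6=423.17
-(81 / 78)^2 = -729 / 676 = -1.08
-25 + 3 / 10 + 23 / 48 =-24.22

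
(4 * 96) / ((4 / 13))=1248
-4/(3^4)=-4/81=-0.05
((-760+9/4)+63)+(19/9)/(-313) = -7828519/11268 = -694.76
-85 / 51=-5 / 3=-1.67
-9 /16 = -0.56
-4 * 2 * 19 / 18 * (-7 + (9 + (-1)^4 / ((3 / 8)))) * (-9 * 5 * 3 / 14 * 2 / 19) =40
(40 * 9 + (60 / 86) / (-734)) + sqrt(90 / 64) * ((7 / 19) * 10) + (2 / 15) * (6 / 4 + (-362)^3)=-1497150619018 / 236715 + 105 * sqrt(10) / 76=-6324692.50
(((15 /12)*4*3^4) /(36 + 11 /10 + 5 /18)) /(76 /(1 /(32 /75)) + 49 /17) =23236875 /75721958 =0.31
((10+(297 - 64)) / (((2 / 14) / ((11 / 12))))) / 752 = 6237 / 3008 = 2.07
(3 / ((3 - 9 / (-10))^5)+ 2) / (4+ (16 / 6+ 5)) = 0.17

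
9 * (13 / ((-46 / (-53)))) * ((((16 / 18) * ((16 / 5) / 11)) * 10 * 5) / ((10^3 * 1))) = 11024 / 6325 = 1.74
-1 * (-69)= 69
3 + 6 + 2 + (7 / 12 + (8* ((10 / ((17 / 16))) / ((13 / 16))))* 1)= 276479 / 2652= 104.25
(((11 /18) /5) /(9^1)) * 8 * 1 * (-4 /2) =-88 /405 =-0.22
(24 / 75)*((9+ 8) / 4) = 34 / 25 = 1.36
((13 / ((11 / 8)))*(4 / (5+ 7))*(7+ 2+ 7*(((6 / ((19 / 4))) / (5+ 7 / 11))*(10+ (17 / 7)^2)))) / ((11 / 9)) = 2297880 / 26257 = 87.51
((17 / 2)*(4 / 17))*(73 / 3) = 146 / 3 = 48.67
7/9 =0.78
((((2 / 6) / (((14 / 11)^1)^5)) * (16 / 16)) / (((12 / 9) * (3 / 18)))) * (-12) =-1449459 / 268912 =-5.39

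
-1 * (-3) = 3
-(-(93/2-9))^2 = -5625/4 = -1406.25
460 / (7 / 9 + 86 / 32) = 66240 / 499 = 132.75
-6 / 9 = -2 / 3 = -0.67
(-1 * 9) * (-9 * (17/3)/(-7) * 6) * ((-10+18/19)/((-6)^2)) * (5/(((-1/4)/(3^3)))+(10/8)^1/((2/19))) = -27796275/532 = -52248.64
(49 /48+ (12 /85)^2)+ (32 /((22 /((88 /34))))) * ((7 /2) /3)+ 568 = 198866537 /346800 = 573.43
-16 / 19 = -0.84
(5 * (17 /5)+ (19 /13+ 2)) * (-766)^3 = -119555055536 /13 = -9196542733.54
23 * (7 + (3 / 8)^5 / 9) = 5276269 / 32768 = 161.02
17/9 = 1.89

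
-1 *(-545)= 545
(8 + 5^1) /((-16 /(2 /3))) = -13 /24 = -0.54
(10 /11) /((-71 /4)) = -40 /781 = -0.05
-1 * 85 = -85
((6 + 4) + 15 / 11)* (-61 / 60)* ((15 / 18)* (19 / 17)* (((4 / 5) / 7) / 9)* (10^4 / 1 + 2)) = -48301325 / 35343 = -1366.64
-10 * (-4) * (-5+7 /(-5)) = -256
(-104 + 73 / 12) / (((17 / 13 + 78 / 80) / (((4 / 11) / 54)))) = -305500 / 1057617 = -0.29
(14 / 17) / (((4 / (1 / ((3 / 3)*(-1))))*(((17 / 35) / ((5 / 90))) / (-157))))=38465 / 10404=3.70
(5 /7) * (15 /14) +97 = 9581 /98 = 97.77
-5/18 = -0.28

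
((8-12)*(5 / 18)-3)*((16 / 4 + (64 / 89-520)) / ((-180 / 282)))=-7975054 / 2403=-3318.79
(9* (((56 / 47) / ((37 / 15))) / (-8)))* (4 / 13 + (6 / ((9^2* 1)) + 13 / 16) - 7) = 1141175 / 361712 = 3.15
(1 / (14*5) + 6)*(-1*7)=-421 / 10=-42.10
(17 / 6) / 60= 17 / 360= 0.05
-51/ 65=-0.78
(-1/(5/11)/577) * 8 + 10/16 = 13721/23080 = 0.59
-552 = -552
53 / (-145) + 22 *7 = 22277 / 145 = 153.63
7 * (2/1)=14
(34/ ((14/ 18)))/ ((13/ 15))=4590/ 91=50.44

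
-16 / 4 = -4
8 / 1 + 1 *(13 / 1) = 21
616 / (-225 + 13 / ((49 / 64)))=-30184 / 10193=-2.96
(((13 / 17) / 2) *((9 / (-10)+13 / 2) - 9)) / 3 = -13 / 30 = -0.43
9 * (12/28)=27/7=3.86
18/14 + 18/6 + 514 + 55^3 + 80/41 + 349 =47999096/287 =167244.24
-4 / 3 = -1.33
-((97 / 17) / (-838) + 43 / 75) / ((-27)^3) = 605303 / 21030301350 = 0.00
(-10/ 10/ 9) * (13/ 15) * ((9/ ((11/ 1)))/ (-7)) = 13/ 1155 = 0.01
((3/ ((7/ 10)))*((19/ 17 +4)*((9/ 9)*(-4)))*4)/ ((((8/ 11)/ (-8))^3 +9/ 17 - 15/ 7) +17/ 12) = 666990720/ 375439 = 1776.56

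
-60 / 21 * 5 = -100 / 7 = -14.29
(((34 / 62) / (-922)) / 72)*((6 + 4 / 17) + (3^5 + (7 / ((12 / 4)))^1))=-6415 / 3086856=-0.00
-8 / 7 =-1.14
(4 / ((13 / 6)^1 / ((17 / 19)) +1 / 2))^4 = 1731891456 / 492884401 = 3.51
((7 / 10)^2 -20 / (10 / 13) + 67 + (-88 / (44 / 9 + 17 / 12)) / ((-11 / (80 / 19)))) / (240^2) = 2244293 / 2760320000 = 0.00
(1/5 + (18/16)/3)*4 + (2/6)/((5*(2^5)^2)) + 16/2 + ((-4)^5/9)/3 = -3818999/138240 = -27.63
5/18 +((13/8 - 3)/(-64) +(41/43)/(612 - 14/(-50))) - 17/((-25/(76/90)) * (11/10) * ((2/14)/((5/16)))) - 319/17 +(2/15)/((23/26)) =-373328310658631/21741484807680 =-17.17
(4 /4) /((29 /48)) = 48 /29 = 1.66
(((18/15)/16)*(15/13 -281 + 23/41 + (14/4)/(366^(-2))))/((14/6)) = 15061.07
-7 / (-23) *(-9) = -63 / 23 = -2.74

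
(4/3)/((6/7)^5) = 16807/5832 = 2.88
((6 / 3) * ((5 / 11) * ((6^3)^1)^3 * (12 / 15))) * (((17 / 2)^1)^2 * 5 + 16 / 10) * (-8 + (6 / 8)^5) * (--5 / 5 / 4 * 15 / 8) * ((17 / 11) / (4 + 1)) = -57907003027869 / 19360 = -2991064205.98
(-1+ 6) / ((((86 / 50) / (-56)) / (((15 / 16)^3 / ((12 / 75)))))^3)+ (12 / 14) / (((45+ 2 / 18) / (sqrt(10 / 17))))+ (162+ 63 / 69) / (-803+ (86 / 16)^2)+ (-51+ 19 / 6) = -55024712874258033082933605127 / 2334675981680926261248+ 27 * sqrt(170) / 24157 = -23568458.01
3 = 3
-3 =-3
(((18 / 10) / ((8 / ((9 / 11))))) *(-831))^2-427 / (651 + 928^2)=780955340333167 / 33370251200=23402.74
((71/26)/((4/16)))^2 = 20164/169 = 119.31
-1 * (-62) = 62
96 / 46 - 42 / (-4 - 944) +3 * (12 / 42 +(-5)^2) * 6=11632139 / 25438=457.27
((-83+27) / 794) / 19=-0.00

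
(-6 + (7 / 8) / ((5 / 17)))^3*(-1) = 27.68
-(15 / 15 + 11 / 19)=-30 / 19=-1.58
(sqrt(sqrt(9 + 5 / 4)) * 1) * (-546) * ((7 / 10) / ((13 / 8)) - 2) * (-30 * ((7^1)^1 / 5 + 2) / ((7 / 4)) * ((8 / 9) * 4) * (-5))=443904 * sqrt(2) * 41^(1 / 4)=1588546.82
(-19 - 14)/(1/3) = -99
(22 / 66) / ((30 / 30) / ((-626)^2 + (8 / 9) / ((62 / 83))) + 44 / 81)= 2952010872 / 4810706983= 0.61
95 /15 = 19 /3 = 6.33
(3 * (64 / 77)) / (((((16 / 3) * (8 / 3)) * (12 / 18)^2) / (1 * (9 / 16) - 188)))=-728757 / 9856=-73.94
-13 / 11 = -1.18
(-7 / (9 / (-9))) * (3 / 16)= 21 / 16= 1.31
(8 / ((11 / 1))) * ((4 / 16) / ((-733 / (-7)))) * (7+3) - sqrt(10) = -3.14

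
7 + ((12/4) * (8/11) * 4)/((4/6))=221/11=20.09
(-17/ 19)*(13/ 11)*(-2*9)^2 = -71604/ 209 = -342.60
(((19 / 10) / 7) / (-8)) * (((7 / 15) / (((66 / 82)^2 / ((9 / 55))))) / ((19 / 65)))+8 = 12755747 / 1597200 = 7.99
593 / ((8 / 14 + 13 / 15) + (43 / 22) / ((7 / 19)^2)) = 9588810 / 256099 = 37.44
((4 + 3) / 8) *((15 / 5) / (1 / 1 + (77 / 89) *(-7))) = -623 / 1200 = -0.52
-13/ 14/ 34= -13/ 476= -0.03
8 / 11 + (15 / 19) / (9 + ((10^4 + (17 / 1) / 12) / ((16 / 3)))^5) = 3784926250383385007377234456 / 5204273594277154141538521057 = 0.73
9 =9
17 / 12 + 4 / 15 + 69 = 4241 / 60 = 70.68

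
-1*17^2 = -289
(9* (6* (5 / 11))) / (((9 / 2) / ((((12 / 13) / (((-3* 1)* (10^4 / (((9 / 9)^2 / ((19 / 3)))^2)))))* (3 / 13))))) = -81 / 83887375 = -0.00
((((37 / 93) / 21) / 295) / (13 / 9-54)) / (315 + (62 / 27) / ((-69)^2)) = -4756239 / 1226072227167865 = -0.00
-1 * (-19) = 19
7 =7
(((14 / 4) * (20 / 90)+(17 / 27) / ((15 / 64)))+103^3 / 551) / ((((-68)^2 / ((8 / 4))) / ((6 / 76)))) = 27707968 / 408448035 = 0.07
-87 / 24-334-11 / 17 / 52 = -596943 / 1768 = -337.64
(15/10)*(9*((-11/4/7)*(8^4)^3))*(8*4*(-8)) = 653109906898944/7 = 93301415271277.71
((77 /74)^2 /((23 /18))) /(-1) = -0.85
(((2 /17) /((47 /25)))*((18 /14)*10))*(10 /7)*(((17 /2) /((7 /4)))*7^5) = 4410000 /47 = 93829.79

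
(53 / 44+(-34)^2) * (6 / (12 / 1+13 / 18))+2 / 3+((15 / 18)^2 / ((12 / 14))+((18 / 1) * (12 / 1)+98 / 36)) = 416759141 / 544104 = 765.95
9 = 9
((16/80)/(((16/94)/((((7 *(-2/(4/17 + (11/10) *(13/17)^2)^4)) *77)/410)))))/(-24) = 4417921581321325/20446355437692972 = 0.22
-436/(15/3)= -436/5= -87.20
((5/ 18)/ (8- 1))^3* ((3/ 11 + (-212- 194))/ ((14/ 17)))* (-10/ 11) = 47419375/ 1694318472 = 0.03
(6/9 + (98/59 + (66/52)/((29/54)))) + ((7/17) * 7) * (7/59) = 5709460/1134393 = 5.03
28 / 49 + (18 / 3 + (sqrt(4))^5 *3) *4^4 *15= 391680.57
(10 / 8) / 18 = 0.07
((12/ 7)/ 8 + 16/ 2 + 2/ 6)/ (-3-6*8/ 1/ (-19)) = -6821/ 378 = -18.04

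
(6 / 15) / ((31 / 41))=82 / 155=0.53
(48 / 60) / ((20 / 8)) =8 / 25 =0.32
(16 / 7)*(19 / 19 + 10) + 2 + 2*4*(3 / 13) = 2638 / 91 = 28.99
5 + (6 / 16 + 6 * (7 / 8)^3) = 2405 / 256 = 9.39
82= 82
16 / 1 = 16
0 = 0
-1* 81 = -81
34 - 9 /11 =33.18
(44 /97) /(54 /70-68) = -0.01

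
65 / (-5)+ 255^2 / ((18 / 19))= 137249 / 2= 68624.50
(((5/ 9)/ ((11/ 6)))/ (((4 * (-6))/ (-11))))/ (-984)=-5/ 35424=-0.00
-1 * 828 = -828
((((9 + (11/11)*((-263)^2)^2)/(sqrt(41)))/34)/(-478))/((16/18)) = -51722.17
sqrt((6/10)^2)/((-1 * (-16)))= 0.04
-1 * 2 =-2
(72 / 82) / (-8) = -9 / 82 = -0.11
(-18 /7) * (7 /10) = -9 /5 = -1.80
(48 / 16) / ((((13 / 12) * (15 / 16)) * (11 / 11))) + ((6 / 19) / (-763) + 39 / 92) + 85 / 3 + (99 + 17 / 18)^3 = 126190486922202119 / 126397023480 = 998365.97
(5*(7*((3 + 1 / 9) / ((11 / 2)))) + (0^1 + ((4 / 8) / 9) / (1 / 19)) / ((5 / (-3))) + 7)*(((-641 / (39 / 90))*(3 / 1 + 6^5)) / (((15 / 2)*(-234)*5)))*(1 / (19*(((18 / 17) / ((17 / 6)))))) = 12442523068271 / 2574900900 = 4832.23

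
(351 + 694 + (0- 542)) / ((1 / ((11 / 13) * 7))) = 38731 / 13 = 2979.31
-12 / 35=-0.34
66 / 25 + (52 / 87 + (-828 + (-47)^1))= -1896083 / 2175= -871.76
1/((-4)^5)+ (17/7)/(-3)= -17429/21504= -0.81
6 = 6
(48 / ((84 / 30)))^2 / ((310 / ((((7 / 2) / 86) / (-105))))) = -24 / 65317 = -0.00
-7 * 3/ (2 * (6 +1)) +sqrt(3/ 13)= -3/ 2 +sqrt(39)/ 13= -1.02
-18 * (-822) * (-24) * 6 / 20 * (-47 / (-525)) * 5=-8344944 / 175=-47685.39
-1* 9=-9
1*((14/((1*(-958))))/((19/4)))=-28/9101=-0.00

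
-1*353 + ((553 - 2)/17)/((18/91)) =-57877/306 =-189.14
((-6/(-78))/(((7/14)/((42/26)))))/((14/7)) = 21/169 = 0.12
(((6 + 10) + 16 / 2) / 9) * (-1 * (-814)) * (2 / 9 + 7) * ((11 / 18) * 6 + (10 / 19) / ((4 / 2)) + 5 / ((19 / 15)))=123491.05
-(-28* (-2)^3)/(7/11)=-352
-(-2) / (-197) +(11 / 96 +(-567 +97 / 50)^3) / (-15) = 53313989239595453 / 4432500000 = 12027972.76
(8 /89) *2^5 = 256 /89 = 2.88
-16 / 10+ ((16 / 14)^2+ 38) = 9238 / 245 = 37.71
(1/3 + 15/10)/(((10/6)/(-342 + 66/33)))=-374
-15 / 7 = -2.14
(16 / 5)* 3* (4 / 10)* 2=192 / 25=7.68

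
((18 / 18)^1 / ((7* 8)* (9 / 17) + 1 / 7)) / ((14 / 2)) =17 / 3545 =0.00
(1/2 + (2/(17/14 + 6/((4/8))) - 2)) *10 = -499/37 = -13.49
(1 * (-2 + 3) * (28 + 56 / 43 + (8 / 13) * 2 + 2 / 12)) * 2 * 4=411868 / 1677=245.60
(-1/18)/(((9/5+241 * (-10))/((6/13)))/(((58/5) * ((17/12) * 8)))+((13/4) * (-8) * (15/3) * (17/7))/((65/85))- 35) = 13804/121141539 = 0.00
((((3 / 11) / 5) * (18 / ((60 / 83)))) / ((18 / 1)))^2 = 6889 / 1210000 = 0.01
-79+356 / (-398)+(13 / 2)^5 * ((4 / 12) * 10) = 368673383 / 9552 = 38596.46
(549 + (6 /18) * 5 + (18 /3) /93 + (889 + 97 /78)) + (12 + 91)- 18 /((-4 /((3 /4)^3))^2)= 61158962855 /39616512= 1543.77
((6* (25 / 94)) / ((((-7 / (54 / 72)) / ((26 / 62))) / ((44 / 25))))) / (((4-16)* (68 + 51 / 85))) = 2145 / 13993028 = 0.00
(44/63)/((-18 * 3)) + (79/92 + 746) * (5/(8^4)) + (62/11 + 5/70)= 46582156613/7050903552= 6.61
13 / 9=1.44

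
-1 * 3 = -3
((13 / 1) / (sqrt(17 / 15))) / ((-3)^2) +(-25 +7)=-18 +13 * sqrt(255) / 153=-16.64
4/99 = 0.04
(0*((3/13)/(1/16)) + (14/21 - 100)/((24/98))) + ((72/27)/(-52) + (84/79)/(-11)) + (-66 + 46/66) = -95788591/203346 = -471.06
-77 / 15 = -5.13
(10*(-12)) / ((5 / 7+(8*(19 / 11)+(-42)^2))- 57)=-1540 / 22093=-0.07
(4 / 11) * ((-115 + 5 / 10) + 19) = -382 / 11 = -34.73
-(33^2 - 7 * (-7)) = -1138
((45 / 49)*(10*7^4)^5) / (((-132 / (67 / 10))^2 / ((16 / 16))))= 4568717900637503475625 / 242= 18878999589411171386.88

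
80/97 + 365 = 35485/97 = 365.82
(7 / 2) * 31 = 108.50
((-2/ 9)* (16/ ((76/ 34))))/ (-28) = 68/ 1197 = 0.06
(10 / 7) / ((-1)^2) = 10 / 7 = 1.43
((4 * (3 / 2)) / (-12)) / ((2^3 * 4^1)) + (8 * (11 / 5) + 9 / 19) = 18.06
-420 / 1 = -420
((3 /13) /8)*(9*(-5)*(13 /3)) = -45 /8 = -5.62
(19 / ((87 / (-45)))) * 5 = -1425 / 29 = -49.14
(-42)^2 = 1764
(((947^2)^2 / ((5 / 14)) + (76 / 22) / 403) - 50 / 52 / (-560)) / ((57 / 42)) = 1659328536487.12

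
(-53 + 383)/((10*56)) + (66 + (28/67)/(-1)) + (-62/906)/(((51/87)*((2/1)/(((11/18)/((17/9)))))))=32494142293/491200584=66.15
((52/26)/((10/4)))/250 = 2/625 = 0.00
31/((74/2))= 0.84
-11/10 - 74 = -75.10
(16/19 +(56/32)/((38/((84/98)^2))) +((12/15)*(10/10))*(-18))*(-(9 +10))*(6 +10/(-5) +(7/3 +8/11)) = 4190971/2310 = 1814.27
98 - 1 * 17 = 81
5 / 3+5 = 20 / 3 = 6.67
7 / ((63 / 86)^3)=636056 / 35721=17.81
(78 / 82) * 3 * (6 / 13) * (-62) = -81.66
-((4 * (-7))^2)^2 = -614656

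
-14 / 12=-7 / 6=-1.17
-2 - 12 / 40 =-23 / 10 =-2.30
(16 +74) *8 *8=5760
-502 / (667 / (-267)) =134034 / 667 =200.95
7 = 7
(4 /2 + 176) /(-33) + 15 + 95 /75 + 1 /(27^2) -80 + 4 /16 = -11046317 /160380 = -68.88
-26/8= -13/4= -3.25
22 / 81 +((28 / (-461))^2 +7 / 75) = 158640619 / 430355025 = 0.37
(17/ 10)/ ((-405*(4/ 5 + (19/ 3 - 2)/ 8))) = -68/ 21735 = -0.00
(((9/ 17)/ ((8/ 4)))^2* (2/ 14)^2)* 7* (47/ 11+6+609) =137943/ 22253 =6.20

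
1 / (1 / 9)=9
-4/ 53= -0.08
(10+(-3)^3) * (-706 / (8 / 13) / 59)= 78013 / 236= 330.56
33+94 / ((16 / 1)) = 311 / 8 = 38.88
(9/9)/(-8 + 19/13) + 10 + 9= 1602/85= 18.85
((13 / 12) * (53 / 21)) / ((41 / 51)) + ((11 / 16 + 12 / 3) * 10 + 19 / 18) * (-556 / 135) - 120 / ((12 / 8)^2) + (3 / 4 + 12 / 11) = -1883312113 / 7671510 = -245.49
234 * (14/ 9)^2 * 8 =40768/ 9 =4529.78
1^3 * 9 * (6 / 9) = 6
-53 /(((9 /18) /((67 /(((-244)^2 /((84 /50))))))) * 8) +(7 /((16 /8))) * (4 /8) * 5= 25972429 /2976800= 8.72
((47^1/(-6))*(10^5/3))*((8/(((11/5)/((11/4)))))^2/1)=-26111111.11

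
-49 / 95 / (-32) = 49 / 3040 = 0.02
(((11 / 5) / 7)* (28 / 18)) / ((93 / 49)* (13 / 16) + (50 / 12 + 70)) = 17248 / 2671005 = 0.01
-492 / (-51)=164 / 17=9.65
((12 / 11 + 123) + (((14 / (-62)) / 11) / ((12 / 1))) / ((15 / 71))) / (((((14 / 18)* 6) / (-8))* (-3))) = 1088029 / 15345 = 70.90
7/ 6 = 1.17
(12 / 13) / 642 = 2 / 1391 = 0.00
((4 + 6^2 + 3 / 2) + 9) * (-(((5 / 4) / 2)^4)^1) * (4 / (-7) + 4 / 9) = 63125 / 64512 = 0.98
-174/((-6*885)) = 29/885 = 0.03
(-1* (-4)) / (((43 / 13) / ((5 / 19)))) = 260 / 817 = 0.32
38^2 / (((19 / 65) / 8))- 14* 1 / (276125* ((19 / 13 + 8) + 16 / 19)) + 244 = 27943678799042 / 702738125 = 39764.00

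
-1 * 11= -11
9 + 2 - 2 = 9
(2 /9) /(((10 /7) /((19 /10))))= 0.30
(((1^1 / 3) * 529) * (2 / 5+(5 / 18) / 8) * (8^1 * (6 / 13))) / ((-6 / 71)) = -11755967 / 3510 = -3349.28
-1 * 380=-380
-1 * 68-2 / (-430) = -14619 / 215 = -68.00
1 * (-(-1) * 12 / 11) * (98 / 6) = 196 / 11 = 17.82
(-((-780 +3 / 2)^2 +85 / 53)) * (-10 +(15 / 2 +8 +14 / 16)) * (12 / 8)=-19658287161 / 3392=-5795485.60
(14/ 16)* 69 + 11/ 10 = 2459/ 40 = 61.48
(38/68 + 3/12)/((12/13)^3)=120835/117504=1.03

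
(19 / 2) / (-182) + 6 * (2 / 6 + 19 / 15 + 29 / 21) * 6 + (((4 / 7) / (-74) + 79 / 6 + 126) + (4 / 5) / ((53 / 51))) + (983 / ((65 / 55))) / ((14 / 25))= 1426915919 / 823620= 1732.49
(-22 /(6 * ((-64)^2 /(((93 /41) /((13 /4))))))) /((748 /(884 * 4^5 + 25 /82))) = -2301059847 /3043336192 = -0.76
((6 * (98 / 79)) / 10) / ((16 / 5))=147 / 632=0.23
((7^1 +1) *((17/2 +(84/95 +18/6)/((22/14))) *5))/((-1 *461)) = -91724/96349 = -0.95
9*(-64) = -576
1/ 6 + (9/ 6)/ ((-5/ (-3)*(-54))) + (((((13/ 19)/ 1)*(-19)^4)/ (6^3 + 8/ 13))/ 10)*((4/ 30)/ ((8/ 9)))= 3561993/ 563200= 6.32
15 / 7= 2.14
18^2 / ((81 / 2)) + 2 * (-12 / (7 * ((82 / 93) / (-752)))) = 841528 / 287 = 2932.15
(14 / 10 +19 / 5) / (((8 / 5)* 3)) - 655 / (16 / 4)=-162.67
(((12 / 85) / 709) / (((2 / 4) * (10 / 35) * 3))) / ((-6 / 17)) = -14 / 10635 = -0.00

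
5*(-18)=-90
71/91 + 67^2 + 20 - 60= 404930/91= 4449.78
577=577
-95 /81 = -1.17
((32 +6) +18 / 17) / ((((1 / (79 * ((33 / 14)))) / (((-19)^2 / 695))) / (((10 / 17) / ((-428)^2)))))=78113541 / 6438848906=0.01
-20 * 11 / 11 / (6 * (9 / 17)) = -170 / 27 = -6.30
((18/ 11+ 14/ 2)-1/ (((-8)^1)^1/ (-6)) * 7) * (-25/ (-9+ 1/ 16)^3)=3814400/ 32166277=0.12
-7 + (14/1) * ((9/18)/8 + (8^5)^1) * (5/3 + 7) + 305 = 15904625/4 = 3976156.25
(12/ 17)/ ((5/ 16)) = 192/ 85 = 2.26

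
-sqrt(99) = -3*sqrt(11) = -9.95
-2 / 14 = -1 / 7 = -0.14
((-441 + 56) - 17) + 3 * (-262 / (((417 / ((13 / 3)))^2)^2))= -402.00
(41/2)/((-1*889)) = -41/1778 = -0.02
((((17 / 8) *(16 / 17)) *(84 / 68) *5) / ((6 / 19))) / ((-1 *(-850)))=133 / 2890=0.05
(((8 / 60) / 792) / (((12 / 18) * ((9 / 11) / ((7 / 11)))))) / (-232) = -0.00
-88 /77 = -8 /7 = -1.14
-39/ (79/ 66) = -2574/ 79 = -32.58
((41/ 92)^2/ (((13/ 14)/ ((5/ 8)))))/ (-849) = -58835/ 373668672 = -0.00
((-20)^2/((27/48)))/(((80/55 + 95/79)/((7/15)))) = 7786240/62343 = 124.89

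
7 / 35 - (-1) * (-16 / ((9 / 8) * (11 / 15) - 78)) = 6287 / 15435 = 0.41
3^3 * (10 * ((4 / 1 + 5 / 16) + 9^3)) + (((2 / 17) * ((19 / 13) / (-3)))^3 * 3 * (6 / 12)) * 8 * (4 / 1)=153872903878679 / 777157992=197994.37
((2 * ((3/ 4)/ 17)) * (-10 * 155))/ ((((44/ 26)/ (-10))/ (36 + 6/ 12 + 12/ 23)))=257365875/ 8602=29919.31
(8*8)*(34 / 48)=136 / 3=45.33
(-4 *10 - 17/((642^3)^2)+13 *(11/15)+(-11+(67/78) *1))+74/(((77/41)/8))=96235538382538418625859/350440466855814054720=274.61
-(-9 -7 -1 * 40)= 56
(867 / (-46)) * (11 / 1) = -9537 / 46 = -207.33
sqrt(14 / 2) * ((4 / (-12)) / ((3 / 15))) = -5 * sqrt(7) / 3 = -4.41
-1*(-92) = 92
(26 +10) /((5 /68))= 2448 /5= 489.60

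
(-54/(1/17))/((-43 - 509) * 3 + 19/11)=10098/18197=0.55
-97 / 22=-4.41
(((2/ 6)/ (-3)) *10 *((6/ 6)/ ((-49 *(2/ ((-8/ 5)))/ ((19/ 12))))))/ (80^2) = -19/ 4233600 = -0.00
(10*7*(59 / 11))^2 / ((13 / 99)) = 153512100 / 143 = 1073511.19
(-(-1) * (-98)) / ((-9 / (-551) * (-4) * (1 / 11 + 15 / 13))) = 3860857 / 3204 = 1205.01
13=13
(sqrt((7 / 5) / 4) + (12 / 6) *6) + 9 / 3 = sqrt(35) / 10 + 15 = 15.59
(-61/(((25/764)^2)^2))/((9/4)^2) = -332524195926016/31640625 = -10509406.69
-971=-971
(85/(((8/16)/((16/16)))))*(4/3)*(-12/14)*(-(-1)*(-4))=5440/7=777.14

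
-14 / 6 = -7 / 3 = -2.33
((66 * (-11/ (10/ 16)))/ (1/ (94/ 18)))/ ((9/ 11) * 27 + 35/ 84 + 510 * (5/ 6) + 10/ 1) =-4003648/ 301955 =-13.26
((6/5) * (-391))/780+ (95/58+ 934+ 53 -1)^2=1066435521263/1093300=975428.08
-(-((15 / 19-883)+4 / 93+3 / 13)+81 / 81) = -20281940 / 22971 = -882.94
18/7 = 2.57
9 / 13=0.69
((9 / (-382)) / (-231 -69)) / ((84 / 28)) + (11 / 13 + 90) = 45114213 / 496600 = 90.85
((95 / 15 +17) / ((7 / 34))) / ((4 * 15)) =17 / 9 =1.89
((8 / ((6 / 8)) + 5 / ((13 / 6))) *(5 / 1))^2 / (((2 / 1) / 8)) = 25603600 / 1521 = 16833.40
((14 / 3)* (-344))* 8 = -38528 / 3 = -12842.67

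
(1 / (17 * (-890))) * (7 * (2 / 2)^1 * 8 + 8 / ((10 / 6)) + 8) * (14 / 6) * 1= -1204 / 113475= -0.01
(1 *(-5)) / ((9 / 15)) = -25 / 3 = -8.33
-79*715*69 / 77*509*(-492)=88730396820 / 7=12675770974.29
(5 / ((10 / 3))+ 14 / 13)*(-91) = -469 / 2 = -234.50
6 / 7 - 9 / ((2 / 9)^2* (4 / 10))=-25467 / 56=-454.77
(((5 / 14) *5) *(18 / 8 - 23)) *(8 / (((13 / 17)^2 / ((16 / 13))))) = -9594800 / 15379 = -623.89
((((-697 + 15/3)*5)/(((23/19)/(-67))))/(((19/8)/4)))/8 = 40316.52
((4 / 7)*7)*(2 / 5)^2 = 0.64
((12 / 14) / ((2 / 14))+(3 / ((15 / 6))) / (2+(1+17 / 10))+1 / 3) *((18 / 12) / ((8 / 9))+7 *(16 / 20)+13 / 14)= 4274329 / 78960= 54.13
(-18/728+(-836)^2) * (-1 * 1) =-254398135/364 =-698895.98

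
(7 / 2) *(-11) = -77 / 2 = -38.50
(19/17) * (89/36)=2.76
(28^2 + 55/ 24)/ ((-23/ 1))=-18871/ 552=-34.19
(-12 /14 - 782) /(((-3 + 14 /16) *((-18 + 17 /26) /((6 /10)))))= -683904 /53669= -12.74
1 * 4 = 4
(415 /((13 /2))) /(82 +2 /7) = 2905 /3744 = 0.78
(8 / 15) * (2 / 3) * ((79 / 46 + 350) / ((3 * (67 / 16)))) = 690304 / 69345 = 9.95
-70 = -70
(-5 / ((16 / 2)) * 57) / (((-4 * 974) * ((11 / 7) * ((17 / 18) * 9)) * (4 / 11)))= 1995 / 1059712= 0.00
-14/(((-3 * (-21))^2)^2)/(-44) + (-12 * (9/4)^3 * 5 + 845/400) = -674638558189/990186120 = -681.32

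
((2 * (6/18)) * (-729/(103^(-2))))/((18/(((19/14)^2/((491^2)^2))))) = -103405923/11391529517956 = -0.00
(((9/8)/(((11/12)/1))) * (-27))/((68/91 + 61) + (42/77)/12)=-66339/123709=-0.54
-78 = -78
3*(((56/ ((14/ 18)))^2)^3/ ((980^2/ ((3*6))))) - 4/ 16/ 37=69587377657223/ 8883700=7833152.59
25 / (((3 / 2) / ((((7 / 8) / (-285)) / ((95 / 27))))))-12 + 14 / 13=-205321 / 18772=-10.94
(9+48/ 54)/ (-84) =-89/ 756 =-0.12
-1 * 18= -18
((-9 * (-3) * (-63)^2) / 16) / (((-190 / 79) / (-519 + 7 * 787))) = -4224472623 / 304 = -13896291.52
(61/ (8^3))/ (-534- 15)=-1/ 4608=-0.00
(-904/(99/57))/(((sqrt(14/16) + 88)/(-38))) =41772032/185835-1305376 * sqrt(14)/2044185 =222.39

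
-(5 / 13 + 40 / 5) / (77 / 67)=-7303 / 1001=-7.30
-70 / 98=-5 / 7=-0.71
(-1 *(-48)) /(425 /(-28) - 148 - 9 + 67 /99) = -133056 /475403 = -0.28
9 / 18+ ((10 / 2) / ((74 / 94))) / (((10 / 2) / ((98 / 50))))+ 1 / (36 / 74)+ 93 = 816227 / 8325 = 98.05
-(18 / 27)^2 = -4 / 9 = -0.44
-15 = -15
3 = 3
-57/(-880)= 57/880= 0.06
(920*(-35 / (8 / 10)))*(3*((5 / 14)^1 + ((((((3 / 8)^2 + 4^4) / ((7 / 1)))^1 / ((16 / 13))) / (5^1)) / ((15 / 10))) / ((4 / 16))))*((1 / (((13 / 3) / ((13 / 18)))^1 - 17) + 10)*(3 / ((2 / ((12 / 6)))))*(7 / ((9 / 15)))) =-478010630125 / 704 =-678992372.34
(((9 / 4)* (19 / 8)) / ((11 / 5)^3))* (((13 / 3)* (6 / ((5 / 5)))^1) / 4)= 277875 / 85184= 3.26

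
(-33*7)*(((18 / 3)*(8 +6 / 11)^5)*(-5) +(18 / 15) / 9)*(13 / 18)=150266833930759 / 658845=228076154.38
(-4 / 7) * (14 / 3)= -8 / 3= -2.67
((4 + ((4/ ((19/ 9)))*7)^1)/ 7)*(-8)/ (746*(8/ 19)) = -164/ 2611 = -0.06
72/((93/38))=29.42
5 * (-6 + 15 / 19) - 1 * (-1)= -476 / 19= -25.05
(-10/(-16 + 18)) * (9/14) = -3.21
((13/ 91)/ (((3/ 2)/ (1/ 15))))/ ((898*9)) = 1/ 1272915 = 0.00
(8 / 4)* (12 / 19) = 1.26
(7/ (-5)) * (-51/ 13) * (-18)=-6426/ 65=-98.86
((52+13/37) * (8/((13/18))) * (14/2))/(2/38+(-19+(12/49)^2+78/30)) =-34258044240/137457701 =-249.23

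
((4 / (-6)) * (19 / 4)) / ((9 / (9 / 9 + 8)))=-19 / 6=-3.17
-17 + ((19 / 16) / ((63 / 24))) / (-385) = -274909 / 16170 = -17.00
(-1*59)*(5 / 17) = -295 / 17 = -17.35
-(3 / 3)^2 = -1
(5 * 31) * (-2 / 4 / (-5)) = 31 / 2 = 15.50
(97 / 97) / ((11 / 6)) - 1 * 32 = -346 / 11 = -31.45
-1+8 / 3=5 / 3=1.67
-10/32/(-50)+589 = 589.01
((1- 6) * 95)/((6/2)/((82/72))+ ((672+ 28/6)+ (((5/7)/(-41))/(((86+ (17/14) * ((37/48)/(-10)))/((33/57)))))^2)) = -2381737985472556425/3406140105129864194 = -0.70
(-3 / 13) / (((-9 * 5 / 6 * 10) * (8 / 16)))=2 / 325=0.01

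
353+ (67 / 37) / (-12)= 156665 / 444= 352.85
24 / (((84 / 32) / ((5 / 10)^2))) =16 / 7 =2.29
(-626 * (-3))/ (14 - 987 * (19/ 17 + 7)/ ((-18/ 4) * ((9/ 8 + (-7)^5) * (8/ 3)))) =134.52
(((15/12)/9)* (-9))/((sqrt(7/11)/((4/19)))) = -0.33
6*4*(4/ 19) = 96/ 19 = 5.05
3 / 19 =0.16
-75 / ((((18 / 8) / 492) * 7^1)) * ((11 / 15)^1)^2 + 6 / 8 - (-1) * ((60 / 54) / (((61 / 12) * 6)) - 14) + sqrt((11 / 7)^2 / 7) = -6523621 / 5124 + 11 * sqrt(7) / 49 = -1272.56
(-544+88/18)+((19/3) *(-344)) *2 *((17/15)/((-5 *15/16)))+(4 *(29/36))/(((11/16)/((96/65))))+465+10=480847687/482625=996.32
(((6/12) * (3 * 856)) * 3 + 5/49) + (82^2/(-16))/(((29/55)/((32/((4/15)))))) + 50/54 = -3521709826/38367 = -91790.08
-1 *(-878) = 878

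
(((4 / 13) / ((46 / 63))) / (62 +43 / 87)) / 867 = 3654 / 469816607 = 0.00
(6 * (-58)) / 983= -0.35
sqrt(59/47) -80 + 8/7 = -552/7 + sqrt(2773)/47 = -77.74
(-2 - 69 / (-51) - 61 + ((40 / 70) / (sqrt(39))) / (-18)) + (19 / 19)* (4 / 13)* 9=-13012 / 221 - 2* sqrt(39) / 2457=-58.88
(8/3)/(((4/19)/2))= 25.33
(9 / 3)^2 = 9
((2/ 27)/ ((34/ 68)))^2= 16/ 729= 0.02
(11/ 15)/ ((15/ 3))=11/ 75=0.15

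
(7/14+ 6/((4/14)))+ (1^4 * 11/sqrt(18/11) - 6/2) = 11 * sqrt(22)/6+ 37/2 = 27.10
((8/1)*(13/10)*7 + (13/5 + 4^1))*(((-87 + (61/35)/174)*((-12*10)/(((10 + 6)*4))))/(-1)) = -210318293/16240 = -12950.63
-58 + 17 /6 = -331 /6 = -55.17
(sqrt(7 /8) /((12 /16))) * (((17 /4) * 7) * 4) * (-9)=-357 * sqrt(14)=-1335.77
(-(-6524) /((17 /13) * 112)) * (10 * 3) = 45435 /34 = 1336.32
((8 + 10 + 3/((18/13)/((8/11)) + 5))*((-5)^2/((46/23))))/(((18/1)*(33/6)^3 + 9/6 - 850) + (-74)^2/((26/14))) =1433900/31703649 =0.05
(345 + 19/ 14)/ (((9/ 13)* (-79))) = -63037/ 9954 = -6.33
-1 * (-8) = 8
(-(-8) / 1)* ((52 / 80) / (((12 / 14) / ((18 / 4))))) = 273 / 10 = 27.30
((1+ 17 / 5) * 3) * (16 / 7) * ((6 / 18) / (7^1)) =352 / 245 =1.44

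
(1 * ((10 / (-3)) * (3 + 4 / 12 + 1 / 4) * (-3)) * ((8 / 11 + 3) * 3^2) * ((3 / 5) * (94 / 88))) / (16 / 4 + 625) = 745749 / 608872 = 1.22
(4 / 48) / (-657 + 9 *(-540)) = -1 / 66204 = -0.00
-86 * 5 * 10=-4300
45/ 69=15/ 23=0.65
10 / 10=1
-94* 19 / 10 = -893 / 5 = -178.60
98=98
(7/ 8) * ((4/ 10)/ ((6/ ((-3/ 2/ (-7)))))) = 1/ 80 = 0.01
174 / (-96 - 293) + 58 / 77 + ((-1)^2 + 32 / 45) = 2718761 / 1347885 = 2.02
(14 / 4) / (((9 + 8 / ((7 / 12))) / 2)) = 49 / 159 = 0.31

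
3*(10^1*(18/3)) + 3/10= 1803/10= 180.30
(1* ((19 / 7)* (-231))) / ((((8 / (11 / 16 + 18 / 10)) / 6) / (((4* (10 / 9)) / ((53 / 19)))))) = -790229 / 424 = -1863.75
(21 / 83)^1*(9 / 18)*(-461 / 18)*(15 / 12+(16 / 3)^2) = -3449663 / 35856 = -96.21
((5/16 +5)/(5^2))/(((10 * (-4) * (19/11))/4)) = -187/15200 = -0.01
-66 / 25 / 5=-0.53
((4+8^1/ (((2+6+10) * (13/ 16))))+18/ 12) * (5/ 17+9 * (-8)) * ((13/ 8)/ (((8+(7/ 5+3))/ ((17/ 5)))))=-1724885/ 8928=-193.20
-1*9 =-9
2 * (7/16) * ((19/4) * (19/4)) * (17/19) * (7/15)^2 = 110789/28800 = 3.85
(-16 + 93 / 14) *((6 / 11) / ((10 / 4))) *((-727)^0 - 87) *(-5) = -67596 / 77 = -877.87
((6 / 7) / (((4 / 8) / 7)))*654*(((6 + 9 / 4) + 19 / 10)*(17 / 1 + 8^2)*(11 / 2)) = 177436413 / 5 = 35487282.60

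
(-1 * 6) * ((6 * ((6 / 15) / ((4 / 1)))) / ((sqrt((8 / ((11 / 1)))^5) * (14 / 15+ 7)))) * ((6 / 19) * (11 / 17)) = -107811 * sqrt(22) / 2459968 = -0.21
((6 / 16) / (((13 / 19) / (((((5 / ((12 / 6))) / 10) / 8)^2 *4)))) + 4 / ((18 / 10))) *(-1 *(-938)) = 249973717 / 119808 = 2086.45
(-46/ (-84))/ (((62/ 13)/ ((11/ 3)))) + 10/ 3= 29329/ 7812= 3.75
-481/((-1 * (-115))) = -4.18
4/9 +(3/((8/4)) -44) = -757/18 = -42.06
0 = 0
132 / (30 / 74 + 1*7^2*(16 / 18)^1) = 43956 / 14639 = 3.00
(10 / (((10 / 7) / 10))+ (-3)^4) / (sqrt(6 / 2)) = 151* sqrt(3) / 3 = 87.18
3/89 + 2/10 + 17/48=12557/21360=0.59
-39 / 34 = -1.15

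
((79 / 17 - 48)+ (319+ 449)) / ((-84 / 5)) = -61595 / 1428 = -43.13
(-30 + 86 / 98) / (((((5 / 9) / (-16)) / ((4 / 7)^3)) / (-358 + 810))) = 5944356864 / 84035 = 70736.68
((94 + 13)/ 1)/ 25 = 107/ 25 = 4.28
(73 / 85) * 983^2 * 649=45779873953 / 85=538586752.39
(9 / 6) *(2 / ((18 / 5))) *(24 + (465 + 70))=2795 / 6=465.83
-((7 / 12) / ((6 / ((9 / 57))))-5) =2273 / 456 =4.98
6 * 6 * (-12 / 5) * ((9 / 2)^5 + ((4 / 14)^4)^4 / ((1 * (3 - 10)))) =-370888178951569202757 / 2326305139872070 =-159432.30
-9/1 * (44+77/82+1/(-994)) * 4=-32965272/20377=-1617.77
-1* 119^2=-14161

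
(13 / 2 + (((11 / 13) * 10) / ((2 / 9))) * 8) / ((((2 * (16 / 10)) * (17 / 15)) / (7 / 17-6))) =-57634125 / 120224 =-479.39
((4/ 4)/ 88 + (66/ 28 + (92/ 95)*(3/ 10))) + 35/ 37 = 39028221/ 10826200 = 3.60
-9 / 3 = -3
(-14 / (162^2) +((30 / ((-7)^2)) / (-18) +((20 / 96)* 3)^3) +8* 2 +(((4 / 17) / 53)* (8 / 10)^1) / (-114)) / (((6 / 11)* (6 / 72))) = 2512166679978197 / 7044569844480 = 356.61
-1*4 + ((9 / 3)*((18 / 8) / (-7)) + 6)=29 / 28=1.04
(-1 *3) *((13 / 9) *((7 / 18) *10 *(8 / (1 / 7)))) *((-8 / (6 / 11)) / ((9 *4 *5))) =56056 / 729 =76.89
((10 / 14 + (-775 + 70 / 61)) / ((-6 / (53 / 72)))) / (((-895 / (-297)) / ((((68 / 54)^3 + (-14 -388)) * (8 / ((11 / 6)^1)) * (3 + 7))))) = -275515198310360 / 501476913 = -549407.54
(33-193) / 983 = -160 / 983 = -0.16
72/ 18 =4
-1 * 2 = -2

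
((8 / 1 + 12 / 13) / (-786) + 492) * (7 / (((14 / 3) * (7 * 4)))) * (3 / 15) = 251357 / 47684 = 5.27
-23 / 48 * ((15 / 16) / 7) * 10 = -575 / 896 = -0.64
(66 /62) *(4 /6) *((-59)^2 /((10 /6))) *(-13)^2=38827074 /155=250497.25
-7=-7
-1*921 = -921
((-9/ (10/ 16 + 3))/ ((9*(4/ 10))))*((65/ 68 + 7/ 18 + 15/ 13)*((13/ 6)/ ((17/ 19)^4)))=-12953255795/ 2223496062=-5.83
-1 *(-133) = 133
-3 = -3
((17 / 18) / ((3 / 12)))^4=203.68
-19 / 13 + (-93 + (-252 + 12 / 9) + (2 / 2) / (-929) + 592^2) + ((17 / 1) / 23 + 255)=291971717257 / 833313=350374.61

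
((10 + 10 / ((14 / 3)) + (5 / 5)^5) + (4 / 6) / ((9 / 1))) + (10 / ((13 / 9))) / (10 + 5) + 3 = 40979 / 2457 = 16.68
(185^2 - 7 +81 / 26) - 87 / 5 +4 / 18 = 40018607 / 1170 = 34203.94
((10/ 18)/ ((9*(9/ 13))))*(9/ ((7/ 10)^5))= 6500000/ 1361367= 4.77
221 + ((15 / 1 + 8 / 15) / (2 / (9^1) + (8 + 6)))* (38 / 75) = 1772427 / 8000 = 221.55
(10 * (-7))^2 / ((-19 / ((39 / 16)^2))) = -1532.26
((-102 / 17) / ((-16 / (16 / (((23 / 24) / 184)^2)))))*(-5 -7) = -2654208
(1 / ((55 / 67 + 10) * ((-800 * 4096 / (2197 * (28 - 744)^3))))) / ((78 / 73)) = 4740710775281 / 222720000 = 21285.52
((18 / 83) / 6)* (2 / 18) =1 / 249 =0.00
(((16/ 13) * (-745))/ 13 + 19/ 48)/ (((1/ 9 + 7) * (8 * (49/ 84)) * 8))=-5120541/ 19382272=-0.26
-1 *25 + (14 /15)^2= -5429 /225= -24.13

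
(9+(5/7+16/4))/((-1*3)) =-32/7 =-4.57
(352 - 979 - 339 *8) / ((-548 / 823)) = 2747997 / 548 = 5014.59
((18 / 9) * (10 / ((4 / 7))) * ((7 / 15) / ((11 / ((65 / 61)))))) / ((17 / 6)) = 6370 / 11407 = 0.56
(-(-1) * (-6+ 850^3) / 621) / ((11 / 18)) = 1228249988 / 759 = 1618247.68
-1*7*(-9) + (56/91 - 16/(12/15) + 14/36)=10297/234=44.00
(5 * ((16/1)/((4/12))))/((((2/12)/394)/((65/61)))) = 36878400/61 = 604563.93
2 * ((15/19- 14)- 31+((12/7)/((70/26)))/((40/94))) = -1988346/23275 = -85.43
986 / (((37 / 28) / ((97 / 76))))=669494 / 703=952.34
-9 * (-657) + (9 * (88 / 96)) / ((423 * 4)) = 13339739 / 2256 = 5913.00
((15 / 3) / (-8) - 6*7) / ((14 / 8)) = -24.36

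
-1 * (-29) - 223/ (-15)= 658/ 15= 43.87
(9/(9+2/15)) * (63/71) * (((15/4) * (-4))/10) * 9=-229635/19454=-11.80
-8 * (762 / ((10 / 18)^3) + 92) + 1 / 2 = -9071843 / 250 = -36287.37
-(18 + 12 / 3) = -22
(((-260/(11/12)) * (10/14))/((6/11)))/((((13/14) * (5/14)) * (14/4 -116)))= 448/45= 9.96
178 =178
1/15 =0.07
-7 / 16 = -0.44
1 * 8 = 8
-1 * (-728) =728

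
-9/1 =-9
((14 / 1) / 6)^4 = 2401 / 81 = 29.64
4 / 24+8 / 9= 19 / 18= 1.06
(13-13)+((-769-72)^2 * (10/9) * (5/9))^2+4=1250616032428744/6561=190613630914.30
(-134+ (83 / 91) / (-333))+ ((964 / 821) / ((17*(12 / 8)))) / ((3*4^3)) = -151133010971 / 1127837256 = -134.00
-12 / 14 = -6 / 7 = -0.86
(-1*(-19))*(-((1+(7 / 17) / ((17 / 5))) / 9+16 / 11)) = -95380 / 3179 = -30.00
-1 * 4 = -4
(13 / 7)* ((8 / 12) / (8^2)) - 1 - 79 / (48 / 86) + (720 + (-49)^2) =667179 / 224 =2978.48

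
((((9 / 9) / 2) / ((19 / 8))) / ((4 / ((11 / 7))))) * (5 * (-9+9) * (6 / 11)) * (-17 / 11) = 0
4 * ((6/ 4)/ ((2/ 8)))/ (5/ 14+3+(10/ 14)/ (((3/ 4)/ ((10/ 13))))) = 1872/ 319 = 5.87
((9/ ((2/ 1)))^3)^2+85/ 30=1594867/ 192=8306.60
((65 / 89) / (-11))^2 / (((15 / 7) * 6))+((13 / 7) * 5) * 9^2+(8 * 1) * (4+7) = 101458688783 / 120763566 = 840.14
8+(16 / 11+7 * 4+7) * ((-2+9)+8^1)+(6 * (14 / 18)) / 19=555.06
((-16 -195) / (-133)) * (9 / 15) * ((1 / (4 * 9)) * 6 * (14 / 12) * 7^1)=1477 / 1140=1.30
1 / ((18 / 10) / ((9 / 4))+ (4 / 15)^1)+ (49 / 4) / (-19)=0.29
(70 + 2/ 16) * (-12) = -1683/ 2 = -841.50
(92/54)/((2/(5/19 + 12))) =5359/513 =10.45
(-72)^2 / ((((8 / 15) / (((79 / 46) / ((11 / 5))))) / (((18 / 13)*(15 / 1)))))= 157591.67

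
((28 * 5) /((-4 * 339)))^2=1225 /114921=0.01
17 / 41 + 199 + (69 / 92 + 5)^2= 152505 / 656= 232.48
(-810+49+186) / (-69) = 25 / 3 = 8.33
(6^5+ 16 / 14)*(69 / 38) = 14121.65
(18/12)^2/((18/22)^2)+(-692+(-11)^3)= -72707/36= -2019.64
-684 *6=-4104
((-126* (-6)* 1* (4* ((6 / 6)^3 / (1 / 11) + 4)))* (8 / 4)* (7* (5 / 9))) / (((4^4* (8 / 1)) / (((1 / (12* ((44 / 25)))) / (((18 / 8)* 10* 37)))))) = 6125 / 625152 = 0.01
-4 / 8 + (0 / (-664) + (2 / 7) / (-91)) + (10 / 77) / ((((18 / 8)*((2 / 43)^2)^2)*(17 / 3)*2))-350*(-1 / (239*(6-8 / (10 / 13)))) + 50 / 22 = 372268360267 / 341633292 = 1089.67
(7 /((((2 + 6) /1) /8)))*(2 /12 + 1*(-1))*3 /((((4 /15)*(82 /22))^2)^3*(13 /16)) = -706271545546875 /31616693828096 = -22.34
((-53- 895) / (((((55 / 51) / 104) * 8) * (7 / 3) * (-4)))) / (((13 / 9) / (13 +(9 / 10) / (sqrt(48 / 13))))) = 979047 * sqrt(39) / 15400 +4242537 / 385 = 11416.60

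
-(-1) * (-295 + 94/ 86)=-12638/ 43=-293.91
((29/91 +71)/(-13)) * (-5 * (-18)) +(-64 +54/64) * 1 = -21082043/37856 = -556.90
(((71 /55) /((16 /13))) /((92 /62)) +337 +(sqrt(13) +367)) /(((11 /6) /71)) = 426 * sqrt(13) /11 +6076151529 /222640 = 27431.01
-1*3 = -3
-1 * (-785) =785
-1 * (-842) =842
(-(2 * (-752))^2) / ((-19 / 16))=36192256 / 19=1904855.58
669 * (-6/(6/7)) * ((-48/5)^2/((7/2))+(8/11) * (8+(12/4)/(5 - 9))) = -40700622/275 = -148002.26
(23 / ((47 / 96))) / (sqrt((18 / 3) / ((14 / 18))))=368 *sqrt(42) / 141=16.91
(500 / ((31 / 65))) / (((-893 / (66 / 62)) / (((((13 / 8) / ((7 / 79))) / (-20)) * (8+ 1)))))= 495655875 / 48057688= 10.31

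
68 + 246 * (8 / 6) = 396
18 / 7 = 2.57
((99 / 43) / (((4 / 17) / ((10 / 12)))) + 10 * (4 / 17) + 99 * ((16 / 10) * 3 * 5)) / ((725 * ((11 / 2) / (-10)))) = -13956293 / 2331890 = -5.98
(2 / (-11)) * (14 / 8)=-7 / 22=-0.32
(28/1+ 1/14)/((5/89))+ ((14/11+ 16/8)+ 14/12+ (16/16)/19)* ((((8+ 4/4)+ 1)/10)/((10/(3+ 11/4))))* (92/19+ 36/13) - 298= 1199705114/5420415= 221.33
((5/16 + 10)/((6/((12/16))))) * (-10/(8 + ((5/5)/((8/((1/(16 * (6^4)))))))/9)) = -19245600/11943937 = -1.61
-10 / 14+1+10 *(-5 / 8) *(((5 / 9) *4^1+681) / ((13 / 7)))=-579353 / 252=-2299.02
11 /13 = 0.85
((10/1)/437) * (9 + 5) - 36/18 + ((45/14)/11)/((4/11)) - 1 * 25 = -633239/24472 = -25.88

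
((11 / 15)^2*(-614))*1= -74294 / 225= -330.20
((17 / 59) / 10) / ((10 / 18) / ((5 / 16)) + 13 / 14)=0.01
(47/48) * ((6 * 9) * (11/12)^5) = 7569397/221184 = 34.22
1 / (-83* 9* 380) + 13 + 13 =7380359 / 283860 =26.00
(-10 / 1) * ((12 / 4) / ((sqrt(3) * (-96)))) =5 * sqrt(3) / 48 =0.18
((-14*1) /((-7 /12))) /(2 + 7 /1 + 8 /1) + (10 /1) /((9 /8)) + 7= 17.30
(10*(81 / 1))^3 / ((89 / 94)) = 49955454000 / 89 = 561297235.96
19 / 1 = 19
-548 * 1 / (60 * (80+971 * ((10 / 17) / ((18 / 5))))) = -6987 / 182575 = -0.04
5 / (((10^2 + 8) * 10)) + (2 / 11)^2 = 985 / 26136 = 0.04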